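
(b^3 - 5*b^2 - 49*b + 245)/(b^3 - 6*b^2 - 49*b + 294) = (b - 5)/(b - 6)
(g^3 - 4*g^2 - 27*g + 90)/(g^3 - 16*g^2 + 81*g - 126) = (g + 5)/(g - 7)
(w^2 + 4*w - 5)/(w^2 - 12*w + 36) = (w^2 + 4*w - 5)/(w^2 - 12*w + 36)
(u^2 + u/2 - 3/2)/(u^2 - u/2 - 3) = (u - 1)/(u - 2)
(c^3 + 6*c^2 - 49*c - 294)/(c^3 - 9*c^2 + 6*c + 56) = (c^2 + 13*c + 42)/(c^2 - 2*c - 8)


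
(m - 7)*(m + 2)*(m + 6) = m^3 + m^2 - 44*m - 84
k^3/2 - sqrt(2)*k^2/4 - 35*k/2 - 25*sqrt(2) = (k/2 + sqrt(2))*(k - 5*sqrt(2))*(k + 5*sqrt(2)/2)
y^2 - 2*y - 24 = (y - 6)*(y + 4)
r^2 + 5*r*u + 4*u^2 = (r + u)*(r + 4*u)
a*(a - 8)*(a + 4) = a^3 - 4*a^2 - 32*a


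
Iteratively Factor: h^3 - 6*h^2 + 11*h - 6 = (h - 1)*(h^2 - 5*h + 6) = (h - 3)*(h - 1)*(h - 2)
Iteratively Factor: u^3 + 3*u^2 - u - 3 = (u + 3)*(u^2 - 1) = (u + 1)*(u + 3)*(u - 1)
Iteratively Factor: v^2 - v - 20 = (v + 4)*(v - 5)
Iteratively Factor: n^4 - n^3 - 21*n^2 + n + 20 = (n + 4)*(n^3 - 5*n^2 - n + 5) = (n - 5)*(n + 4)*(n^2 - 1) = (n - 5)*(n + 1)*(n + 4)*(n - 1)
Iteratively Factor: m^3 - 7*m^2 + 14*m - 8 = (m - 2)*(m^2 - 5*m + 4) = (m - 2)*(m - 1)*(m - 4)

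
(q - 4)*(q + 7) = q^2 + 3*q - 28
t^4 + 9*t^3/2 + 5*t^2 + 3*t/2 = t*(t + 1/2)*(t + 1)*(t + 3)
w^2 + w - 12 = (w - 3)*(w + 4)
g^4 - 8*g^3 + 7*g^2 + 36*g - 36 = (g - 6)*(g - 3)*(g - 1)*(g + 2)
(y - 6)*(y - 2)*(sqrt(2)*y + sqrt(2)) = sqrt(2)*y^3 - 7*sqrt(2)*y^2 + 4*sqrt(2)*y + 12*sqrt(2)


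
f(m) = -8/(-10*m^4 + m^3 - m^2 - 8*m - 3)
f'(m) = -8*(40*m^3 - 3*m^2 + 2*m + 8)/(-10*m^4 + m^3 - m^2 - 8*m - 3)^2 = 8*(-40*m^3 + 3*m^2 - 2*m - 8)/(10*m^4 - m^3 + m^2 + 8*m + 3)^2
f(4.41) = 0.00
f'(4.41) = -0.00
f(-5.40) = 0.00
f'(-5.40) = 0.00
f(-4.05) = 0.00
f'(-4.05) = 0.00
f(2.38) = 0.02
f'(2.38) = -0.04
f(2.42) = 0.02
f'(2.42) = -0.04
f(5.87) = 0.00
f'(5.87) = -0.00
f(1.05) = 0.34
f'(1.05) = -0.77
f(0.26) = 1.55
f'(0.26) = -2.69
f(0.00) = 2.67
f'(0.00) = -7.11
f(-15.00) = 0.00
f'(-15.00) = 0.00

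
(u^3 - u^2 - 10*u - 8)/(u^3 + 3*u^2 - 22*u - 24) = (u + 2)/(u + 6)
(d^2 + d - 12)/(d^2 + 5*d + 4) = (d - 3)/(d + 1)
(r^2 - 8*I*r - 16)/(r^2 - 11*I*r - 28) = (r - 4*I)/(r - 7*I)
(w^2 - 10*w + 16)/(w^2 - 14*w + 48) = (w - 2)/(w - 6)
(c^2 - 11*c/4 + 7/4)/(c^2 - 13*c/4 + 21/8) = 2*(c - 1)/(2*c - 3)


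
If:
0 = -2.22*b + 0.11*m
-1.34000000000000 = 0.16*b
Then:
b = -8.38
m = -169.02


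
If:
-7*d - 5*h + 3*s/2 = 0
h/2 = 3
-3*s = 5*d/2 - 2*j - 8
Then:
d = 3*s/14 - 30/7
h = 6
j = 99*s/56 - 131/14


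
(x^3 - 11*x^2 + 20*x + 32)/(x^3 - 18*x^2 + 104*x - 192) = (x + 1)/(x - 6)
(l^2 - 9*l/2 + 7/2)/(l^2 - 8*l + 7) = (l - 7/2)/(l - 7)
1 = 1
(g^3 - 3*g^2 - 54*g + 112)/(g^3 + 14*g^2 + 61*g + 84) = (g^2 - 10*g + 16)/(g^2 + 7*g + 12)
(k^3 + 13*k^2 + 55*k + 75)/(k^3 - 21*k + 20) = (k^2 + 8*k + 15)/(k^2 - 5*k + 4)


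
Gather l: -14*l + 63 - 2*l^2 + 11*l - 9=-2*l^2 - 3*l + 54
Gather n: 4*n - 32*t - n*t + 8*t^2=n*(4 - t) + 8*t^2 - 32*t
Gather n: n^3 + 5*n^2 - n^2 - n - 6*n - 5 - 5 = n^3 + 4*n^2 - 7*n - 10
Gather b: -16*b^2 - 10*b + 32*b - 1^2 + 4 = -16*b^2 + 22*b + 3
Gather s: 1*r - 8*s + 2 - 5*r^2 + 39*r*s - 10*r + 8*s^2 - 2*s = -5*r^2 - 9*r + 8*s^2 + s*(39*r - 10) + 2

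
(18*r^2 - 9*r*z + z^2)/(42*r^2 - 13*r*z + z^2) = (-3*r + z)/(-7*r + z)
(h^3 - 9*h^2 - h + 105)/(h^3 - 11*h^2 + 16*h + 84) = (h^2 - 2*h - 15)/(h^2 - 4*h - 12)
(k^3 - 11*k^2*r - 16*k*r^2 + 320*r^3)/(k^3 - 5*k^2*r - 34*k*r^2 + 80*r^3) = (-k + 8*r)/(-k + 2*r)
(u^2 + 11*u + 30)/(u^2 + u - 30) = (u + 5)/(u - 5)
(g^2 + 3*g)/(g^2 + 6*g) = (g + 3)/(g + 6)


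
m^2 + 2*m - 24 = (m - 4)*(m + 6)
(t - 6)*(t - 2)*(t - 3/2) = t^3 - 19*t^2/2 + 24*t - 18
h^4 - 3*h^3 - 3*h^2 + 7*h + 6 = (h - 3)*(h - 2)*(h + 1)^2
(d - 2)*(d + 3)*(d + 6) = d^3 + 7*d^2 - 36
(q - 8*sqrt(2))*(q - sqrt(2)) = q^2 - 9*sqrt(2)*q + 16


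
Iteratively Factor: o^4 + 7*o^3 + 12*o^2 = (o + 3)*(o^3 + 4*o^2) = o*(o + 3)*(o^2 + 4*o) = o^2*(o + 3)*(o + 4)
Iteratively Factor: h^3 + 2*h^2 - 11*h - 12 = (h + 1)*(h^2 + h - 12) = (h - 3)*(h + 1)*(h + 4)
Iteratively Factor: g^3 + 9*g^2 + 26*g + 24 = (g + 4)*(g^2 + 5*g + 6) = (g + 2)*(g + 4)*(g + 3)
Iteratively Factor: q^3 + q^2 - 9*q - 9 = (q + 3)*(q^2 - 2*q - 3) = (q + 1)*(q + 3)*(q - 3)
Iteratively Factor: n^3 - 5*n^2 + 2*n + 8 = (n - 2)*(n^2 - 3*n - 4) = (n - 4)*(n - 2)*(n + 1)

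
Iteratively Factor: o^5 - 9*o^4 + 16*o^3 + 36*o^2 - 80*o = (o - 2)*(o^4 - 7*o^3 + 2*o^2 + 40*o) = (o - 5)*(o - 2)*(o^3 - 2*o^2 - 8*o) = (o - 5)*(o - 4)*(o - 2)*(o^2 + 2*o) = (o - 5)*(o - 4)*(o - 2)*(o + 2)*(o)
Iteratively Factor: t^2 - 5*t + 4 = (t - 1)*(t - 4)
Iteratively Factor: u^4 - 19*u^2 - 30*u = (u + 2)*(u^3 - 2*u^2 - 15*u) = (u - 5)*(u + 2)*(u^2 + 3*u) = u*(u - 5)*(u + 2)*(u + 3)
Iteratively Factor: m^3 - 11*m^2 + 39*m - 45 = (m - 3)*(m^2 - 8*m + 15) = (m - 3)^2*(m - 5)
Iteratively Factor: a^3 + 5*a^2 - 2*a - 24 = (a + 3)*(a^2 + 2*a - 8) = (a - 2)*(a + 3)*(a + 4)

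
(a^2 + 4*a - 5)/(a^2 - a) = (a + 5)/a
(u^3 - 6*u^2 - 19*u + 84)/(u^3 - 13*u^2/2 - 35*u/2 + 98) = 2*(u - 3)/(2*u - 7)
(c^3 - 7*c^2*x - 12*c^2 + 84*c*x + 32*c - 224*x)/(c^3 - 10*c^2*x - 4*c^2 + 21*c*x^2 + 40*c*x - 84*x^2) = (8 - c)/(-c + 3*x)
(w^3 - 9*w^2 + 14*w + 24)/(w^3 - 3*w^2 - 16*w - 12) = (w - 4)/(w + 2)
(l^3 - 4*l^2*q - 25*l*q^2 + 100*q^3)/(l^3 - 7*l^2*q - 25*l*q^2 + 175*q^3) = (-l + 4*q)/(-l + 7*q)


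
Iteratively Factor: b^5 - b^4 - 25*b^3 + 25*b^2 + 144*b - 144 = (b - 4)*(b^4 + 3*b^3 - 13*b^2 - 27*b + 36) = (b - 4)*(b - 3)*(b^3 + 6*b^2 + 5*b - 12) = (b - 4)*(b - 3)*(b + 4)*(b^2 + 2*b - 3) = (b - 4)*(b - 3)*(b - 1)*(b + 4)*(b + 3)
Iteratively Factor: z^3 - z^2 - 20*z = (z)*(z^2 - z - 20) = z*(z - 5)*(z + 4)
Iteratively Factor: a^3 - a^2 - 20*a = (a)*(a^2 - a - 20) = a*(a + 4)*(a - 5)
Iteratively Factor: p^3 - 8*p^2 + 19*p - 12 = (p - 3)*(p^2 - 5*p + 4) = (p - 3)*(p - 1)*(p - 4)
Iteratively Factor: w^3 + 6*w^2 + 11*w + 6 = (w + 3)*(w^2 + 3*w + 2) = (w + 2)*(w + 3)*(w + 1)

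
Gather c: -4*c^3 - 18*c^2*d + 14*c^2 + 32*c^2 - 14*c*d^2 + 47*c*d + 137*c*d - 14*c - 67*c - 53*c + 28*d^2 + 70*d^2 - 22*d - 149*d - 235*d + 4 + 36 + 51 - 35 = -4*c^3 + c^2*(46 - 18*d) + c*(-14*d^2 + 184*d - 134) + 98*d^2 - 406*d + 56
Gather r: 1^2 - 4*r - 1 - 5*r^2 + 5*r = -5*r^2 + r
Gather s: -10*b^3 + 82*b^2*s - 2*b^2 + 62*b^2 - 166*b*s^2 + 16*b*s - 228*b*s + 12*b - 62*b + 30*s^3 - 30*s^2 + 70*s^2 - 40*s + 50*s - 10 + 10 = -10*b^3 + 60*b^2 - 50*b + 30*s^3 + s^2*(40 - 166*b) + s*(82*b^2 - 212*b + 10)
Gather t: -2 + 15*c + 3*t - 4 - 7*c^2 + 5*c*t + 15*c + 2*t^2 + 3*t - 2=-7*c^2 + 30*c + 2*t^2 + t*(5*c + 6) - 8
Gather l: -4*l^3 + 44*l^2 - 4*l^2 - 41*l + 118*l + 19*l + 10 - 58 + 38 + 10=-4*l^3 + 40*l^2 + 96*l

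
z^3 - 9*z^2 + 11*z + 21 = (z - 7)*(z - 3)*(z + 1)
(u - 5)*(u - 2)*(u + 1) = u^3 - 6*u^2 + 3*u + 10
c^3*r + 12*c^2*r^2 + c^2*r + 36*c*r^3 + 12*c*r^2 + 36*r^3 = (c + 6*r)^2*(c*r + r)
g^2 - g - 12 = (g - 4)*(g + 3)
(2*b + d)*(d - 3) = 2*b*d - 6*b + d^2 - 3*d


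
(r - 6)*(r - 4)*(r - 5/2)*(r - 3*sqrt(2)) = r^4 - 25*r^3/2 - 3*sqrt(2)*r^3 + 49*r^2 + 75*sqrt(2)*r^2/2 - 147*sqrt(2)*r - 60*r + 180*sqrt(2)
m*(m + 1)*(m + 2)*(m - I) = m^4 + 3*m^3 - I*m^3 + 2*m^2 - 3*I*m^2 - 2*I*m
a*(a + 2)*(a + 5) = a^3 + 7*a^2 + 10*a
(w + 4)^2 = w^2 + 8*w + 16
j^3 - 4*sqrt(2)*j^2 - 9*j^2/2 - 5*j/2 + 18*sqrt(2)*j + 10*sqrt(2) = (j - 5)*(j + 1/2)*(j - 4*sqrt(2))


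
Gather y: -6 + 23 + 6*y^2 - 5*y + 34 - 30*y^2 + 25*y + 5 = -24*y^2 + 20*y + 56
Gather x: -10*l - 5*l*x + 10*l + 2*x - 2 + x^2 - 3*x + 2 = x^2 + x*(-5*l - 1)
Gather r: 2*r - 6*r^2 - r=-6*r^2 + r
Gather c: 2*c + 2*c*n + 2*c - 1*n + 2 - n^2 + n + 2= c*(2*n + 4) - n^2 + 4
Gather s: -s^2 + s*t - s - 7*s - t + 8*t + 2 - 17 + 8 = -s^2 + s*(t - 8) + 7*t - 7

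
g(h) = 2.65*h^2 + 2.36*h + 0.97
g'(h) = 5.3*h + 2.36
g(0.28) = 1.84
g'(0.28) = 3.84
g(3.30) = 37.62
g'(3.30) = 19.85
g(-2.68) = 13.68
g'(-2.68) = -11.84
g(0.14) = 1.35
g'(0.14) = 3.10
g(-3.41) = 23.74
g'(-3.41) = -15.71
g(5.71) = 100.85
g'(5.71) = 32.62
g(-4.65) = 47.30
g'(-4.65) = -22.28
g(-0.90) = 0.99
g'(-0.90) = -2.41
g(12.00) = 410.89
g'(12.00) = 65.96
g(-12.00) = 354.25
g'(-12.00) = -61.24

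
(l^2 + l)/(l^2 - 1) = l/(l - 1)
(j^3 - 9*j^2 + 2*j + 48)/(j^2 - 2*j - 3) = (j^2 - 6*j - 16)/(j + 1)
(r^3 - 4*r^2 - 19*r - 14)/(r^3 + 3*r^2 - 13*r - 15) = (r^2 - 5*r - 14)/(r^2 + 2*r - 15)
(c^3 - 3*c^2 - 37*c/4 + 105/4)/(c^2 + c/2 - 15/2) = c - 7/2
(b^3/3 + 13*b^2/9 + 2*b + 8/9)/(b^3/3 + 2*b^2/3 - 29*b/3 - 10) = (b^2 + 10*b/3 + 8/3)/(b^2 + b - 30)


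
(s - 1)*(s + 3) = s^2 + 2*s - 3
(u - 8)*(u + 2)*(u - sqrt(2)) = u^3 - 6*u^2 - sqrt(2)*u^2 - 16*u + 6*sqrt(2)*u + 16*sqrt(2)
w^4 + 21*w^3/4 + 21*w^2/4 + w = w*(w + 1/4)*(w + 1)*(w + 4)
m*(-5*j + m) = -5*j*m + m^2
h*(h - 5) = h^2 - 5*h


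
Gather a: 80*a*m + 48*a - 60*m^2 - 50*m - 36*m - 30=a*(80*m + 48) - 60*m^2 - 86*m - 30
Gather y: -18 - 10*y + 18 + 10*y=0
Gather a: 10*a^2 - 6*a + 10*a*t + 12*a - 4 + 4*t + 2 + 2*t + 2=10*a^2 + a*(10*t + 6) + 6*t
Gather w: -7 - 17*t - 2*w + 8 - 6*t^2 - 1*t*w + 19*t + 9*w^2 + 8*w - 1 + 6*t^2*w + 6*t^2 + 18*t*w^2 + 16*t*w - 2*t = w^2*(18*t + 9) + w*(6*t^2 + 15*t + 6)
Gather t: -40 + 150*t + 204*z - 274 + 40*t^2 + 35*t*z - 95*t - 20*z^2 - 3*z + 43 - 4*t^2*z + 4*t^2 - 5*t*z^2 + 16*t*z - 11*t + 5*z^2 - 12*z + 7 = t^2*(44 - 4*z) + t*(-5*z^2 + 51*z + 44) - 15*z^2 + 189*z - 264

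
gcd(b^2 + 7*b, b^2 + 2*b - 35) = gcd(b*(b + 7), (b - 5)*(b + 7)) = b + 7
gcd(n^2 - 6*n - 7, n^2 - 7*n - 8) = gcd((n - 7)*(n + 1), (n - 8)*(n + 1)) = n + 1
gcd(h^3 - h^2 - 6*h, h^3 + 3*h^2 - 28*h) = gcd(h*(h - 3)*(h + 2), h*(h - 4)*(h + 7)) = h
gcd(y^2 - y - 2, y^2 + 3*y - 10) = y - 2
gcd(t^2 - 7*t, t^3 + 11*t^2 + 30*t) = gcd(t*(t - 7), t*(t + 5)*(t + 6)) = t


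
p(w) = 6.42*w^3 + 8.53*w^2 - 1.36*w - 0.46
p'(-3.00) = 120.80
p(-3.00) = -92.95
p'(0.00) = -1.36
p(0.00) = -0.46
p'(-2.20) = 54.33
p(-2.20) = -24.54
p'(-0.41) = -5.12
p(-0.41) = 1.09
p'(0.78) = 23.66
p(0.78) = 6.72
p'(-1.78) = 29.30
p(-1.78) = -7.22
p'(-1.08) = 2.68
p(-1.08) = 2.87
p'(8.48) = 1528.30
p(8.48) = 4516.32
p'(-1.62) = 21.55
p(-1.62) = -3.17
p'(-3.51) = 176.04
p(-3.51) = -168.22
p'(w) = 19.26*w^2 + 17.06*w - 1.36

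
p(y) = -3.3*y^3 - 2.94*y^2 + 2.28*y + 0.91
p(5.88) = -758.21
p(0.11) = 1.12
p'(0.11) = 1.51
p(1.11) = -4.69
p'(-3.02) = -70.25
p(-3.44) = 92.61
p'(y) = -9.9*y^2 - 5.88*y + 2.28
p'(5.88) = -374.58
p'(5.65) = -346.97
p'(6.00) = -389.40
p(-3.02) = 58.10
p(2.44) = -58.97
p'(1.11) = -16.44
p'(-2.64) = -51.20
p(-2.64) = 35.12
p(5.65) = -675.26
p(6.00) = -804.05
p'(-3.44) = -94.65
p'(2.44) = -71.01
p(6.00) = -804.05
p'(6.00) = -389.40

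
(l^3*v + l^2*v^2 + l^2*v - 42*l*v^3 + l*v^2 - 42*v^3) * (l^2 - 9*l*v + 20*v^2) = l^5*v - 8*l^4*v^2 + l^4*v - 31*l^3*v^3 - 8*l^3*v^2 + 398*l^2*v^4 - 31*l^2*v^3 - 840*l*v^5 + 398*l*v^4 - 840*v^5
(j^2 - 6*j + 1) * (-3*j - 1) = -3*j^3 + 17*j^2 + 3*j - 1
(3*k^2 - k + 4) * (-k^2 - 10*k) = -3*k^4 - 29*k^3 + 6*k^2 - 40*k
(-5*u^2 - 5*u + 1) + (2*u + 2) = -5*u^2 - 3*u + 3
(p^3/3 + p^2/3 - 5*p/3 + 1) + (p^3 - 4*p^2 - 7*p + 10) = 4*p^3/3 - 11*p^2/3 - 26*p/3 + 11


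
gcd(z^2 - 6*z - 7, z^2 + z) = z + 1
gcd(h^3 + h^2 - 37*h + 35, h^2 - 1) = h - 1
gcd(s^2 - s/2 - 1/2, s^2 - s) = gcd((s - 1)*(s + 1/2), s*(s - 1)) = s - 1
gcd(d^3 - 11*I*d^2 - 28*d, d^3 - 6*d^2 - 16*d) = d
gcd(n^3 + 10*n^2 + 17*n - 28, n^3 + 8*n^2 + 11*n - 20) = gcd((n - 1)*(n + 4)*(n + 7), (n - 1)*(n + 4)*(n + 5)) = n^2 + 3*n - 4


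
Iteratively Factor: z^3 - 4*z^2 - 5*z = (z)*(z^2 - 4*z - 5) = z*(z + 1)*(z - 5)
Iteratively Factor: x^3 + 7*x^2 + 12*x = (x + 4)*(x^2 + 3*x) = x*(x + 4)*(x + 3)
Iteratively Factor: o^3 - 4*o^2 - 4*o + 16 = (o - 2)*(o^2 - 2*o - 8) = (o - 2)*(o + 2)*(o - 4)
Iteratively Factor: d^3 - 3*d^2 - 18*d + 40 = (d + 4)*(d^2 - 7*d + 10) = (d - 5)*(d + 4)*(d - 2)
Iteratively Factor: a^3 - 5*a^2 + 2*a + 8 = (a + 1)*(a^2 - 6*a + 8) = (a - 2)*(a + 1)*(a - 4)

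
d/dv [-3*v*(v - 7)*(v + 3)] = -9*v^2 + 24*v + 63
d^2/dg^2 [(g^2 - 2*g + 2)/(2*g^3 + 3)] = 2*(4*g^6 - 24*g^5 + 48*g^4 - 42*g^3 + 72*g^2 - 36*g + 9)/(8*g^9 + 36*g^6 + 54*g^3 + 27)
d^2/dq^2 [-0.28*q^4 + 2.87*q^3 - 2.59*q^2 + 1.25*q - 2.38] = -3.36*q^2 + 17.22*q - 5.18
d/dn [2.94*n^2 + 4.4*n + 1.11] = 5.88*n + 4.4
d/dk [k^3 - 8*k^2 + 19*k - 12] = 3*k^2 - 16*k + 19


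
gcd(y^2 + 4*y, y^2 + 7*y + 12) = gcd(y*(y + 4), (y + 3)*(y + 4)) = y + 4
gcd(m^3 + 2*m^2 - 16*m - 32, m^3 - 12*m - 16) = m^2 - 2*m - 8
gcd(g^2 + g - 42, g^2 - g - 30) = g - 6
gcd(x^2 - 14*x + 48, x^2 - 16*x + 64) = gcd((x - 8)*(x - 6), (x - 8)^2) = x - 8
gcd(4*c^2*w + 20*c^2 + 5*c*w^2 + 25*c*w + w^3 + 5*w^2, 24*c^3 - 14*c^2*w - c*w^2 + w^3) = 4*c + w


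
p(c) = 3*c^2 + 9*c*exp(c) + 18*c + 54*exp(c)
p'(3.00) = 1843.70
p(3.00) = 1707.93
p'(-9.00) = -36.00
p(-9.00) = 81.00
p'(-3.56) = -2.48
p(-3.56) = -25.43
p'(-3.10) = 0.98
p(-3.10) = -25.79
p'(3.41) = 2874.01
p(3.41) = 2659.43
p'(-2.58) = 5.53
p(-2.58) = -24.14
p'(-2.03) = 11.69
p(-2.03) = -19.48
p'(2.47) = 1040.45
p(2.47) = 963.99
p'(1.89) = 558.96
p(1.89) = 514.78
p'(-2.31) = 8.33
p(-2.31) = -22.28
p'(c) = 9*c*exp(c) + 6*c + 63*exp(c) + 18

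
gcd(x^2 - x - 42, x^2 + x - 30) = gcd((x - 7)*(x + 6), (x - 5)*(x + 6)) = x + 6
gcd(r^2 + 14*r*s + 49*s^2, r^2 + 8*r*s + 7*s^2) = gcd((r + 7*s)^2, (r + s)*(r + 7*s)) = r + 7*s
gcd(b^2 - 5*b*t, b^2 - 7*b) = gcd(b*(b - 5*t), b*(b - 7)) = b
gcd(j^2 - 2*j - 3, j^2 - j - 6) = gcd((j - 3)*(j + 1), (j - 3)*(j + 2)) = j - 3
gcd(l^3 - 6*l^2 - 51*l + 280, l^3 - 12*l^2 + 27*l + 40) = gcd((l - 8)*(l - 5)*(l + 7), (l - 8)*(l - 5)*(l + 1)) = l^2 - 13*l + 40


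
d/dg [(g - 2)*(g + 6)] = 2*g + 4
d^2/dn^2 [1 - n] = 0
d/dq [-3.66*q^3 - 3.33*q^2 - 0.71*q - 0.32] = -10.98*q^2 - 6.66*q - 0.71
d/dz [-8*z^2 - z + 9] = -16*z - 1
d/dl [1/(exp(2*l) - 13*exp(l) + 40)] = (13 - 2*exp(l))*exp(l)/(exp(2*l) - 13*exp(l) + 40)^2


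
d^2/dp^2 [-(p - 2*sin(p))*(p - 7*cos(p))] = -2*p*sin(p) - 7*p*cos(p) - 14*sin(p) + 28*sin(2*p) + 4*cos(p) - 2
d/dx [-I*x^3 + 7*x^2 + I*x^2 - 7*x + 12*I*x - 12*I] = -3*I*x^2 + 2*x*(7 + I) - 7 + 12*I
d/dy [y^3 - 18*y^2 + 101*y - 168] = 3*y^2 - 36*y + 101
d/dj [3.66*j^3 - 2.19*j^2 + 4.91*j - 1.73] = 10.98*j^2 - 4.38*j + 4.91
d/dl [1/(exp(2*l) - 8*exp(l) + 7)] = 2*(4 - exp(l))*exp(l)/(exp(2*l) - 8*exp(l) + 7)^2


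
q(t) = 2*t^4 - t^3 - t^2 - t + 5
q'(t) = 8*t^3 - 3*t^2 - 2*t - 1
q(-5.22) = 1610.16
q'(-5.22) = -1210.20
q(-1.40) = 14.87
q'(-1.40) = -26.03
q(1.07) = 4.18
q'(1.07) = 3.23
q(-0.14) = 5.12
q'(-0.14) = -0.80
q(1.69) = 11.94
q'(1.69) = 25.67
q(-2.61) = 111.39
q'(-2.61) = -158.45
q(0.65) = 4.01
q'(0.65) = -1.37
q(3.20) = 168.51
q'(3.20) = 224.02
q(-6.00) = 2783.00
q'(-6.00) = -1825.00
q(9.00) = 12308.00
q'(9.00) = 5570.00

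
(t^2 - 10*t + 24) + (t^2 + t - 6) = 2*t^2 - 9*t + 18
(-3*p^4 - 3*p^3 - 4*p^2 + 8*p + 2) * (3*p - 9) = -9*p^5 + 18*p^4 + 15*p^3 + 60*p^2 - 66*p - 18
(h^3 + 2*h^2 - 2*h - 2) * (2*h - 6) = 2*h^4 - 2*h^3 - 16*h^2 + 8*h + 12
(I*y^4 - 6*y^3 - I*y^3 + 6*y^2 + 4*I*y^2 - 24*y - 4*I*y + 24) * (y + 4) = I*y^5 - 6*y^4 + 3*I*y^4 - 18*y^3 + 12*I*y^2 - 72*y - 16*I*y + 96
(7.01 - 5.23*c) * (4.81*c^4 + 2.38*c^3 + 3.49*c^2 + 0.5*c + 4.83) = -25.1563*c^5 + 21.2707*c^4 - 1.56890000000001*c^3 + 21.8499*c^2 - 21.7559*c + 33.8583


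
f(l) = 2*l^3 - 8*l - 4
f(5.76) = 332.13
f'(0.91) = -3.03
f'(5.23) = 156.12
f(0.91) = -9.77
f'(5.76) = 191.07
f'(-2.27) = 22.92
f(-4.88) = -197.39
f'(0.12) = -7.91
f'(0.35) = -7.26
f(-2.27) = -9.23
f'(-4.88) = 134.89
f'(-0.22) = -7.71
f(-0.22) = -2.26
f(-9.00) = -1390.00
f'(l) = 6*l^2 - 8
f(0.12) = -4.96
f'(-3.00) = 46.00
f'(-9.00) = 478.00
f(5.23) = 240.27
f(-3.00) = -34.00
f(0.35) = -6.71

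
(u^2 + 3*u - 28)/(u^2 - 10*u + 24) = (u + 7)/(u - 6)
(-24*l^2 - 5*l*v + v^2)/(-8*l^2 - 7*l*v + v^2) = (3*l + v)/(l + v)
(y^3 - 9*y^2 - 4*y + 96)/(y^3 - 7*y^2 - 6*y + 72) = (y - 8)/(y - 6)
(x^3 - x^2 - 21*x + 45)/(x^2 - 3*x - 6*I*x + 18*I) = (x^2 + 2*x - 15)/(x - 6*I)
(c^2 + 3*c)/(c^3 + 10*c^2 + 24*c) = (c + 3)/(c^2 + 10*c + 24)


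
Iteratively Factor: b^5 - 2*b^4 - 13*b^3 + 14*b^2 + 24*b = (b + 1)*(b^4 - 3*b^3 - 10*b^2 + 24*b) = (b - 2)*(b + 1)*(b^3 - b^2 - 12*b) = (b - 4)*(b - 2)*(b + 1)*(b^2 + 3*b) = b*(b - 4)*(b - 2)*(b + 1)*(b + 3)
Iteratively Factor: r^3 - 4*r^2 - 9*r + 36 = (r - 3)*(r^2 - r - 12) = (r - 4)*(r - 3)*(r + 3)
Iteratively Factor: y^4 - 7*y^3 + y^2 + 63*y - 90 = (y - 3)*(y^3 - 4*y^2 - 11*y + 30) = (y - 3)*(y + 3)*(y^2 - 7*y + 10) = (y - 3)*(y - 2)*(y + 3)*(y - 5)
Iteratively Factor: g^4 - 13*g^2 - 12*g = (g - 4)*(g^3 + 4*g^2 + 3*g) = g*(g - 4)*(g^2 + 4*g + 3) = g*(g - 4)*(g + 3)*(g + 1)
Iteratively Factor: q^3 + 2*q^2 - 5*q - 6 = (q + 3)*(q^2 - q - 2) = (q - 2)*(q + 3)*(q + 1)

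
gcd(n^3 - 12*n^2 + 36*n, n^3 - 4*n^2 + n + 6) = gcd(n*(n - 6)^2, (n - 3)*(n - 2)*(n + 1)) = 1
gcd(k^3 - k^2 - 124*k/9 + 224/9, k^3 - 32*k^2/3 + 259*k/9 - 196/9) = k - 7/3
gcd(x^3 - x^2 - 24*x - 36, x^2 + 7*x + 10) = x + 2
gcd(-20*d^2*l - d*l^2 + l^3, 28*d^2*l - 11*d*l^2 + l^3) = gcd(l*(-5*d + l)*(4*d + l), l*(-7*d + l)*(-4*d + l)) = l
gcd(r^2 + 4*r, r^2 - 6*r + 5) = 1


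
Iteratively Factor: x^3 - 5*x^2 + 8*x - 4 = (x - 2)*(x^2 - 3*x + 2) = (x - 2)*(x - 1)*(x - 2)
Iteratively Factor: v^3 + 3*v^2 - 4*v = (v - 1)*(v^2 + 4*v) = (v - 1)*(v + 4)*(v)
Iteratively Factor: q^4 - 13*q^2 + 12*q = (q)*(q^3 - 13*q + 12) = q*(q + 4)*(q^2 - 4*q + 3) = q*(q - 3)*(q + 4)*(q - 1)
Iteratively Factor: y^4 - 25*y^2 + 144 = (y - 3)*(y^3 + 3*y^2 - 16*y - 48) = (y - 3)*(y + 4)*(y^2 - y - 12) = (y - 4)*(y - 3)*(y + 4)*(y + 3)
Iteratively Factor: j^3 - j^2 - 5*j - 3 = (j - 3)*(j^2 + 2*j + 1) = (j - 3)*(j + 1)*(j + 1)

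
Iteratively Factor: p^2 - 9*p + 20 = (p - 4)*(p - 5)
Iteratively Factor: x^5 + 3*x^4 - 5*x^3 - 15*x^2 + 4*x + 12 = (x - 2)*(x^4 + 5*x^3 + 5*x^2 - 5*x - 6) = (x - 2)*(x + 2)*(x^3 + 3*x^2 - x - 3) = (x - 2)*(x + 1)*(x + 2)*(x^2 + 2*x - 3) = (x - 2)*(x + 1)*(x + 2)*(x + 3)*(x - 1)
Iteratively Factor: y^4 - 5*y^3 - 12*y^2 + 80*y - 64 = (y - 4)*(y^3 - y^2 - 16*y + 16) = (y - 4)*(y + 4)*(y^2 - 5*y + 4) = (y - 4)^2*(y + 4)*(y - 1)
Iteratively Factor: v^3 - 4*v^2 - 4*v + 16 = (v - 4)*(v^2 - 4) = (v - 4)*(v + 2)*(v - 2)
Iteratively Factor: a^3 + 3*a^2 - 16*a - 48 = (a + 4)*(a^2 - a - 12) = (a - 4)*(a + 4)*(a + 3)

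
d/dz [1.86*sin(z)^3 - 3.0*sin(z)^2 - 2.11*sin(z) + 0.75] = (5.58*sin(z)^2 - 6.0*sin(z) - 2.11)*cos(z)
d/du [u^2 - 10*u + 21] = 2*u - 10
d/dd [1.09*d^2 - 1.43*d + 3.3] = 2.18*d - 1.43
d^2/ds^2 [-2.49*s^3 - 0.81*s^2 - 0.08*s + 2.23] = -14.94*s - 1.62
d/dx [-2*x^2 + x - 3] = 1 - 4*x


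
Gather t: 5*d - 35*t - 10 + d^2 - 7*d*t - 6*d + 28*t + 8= d^2 - d + t*(-7*d - 7) - 2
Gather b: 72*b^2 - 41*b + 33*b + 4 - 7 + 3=72*b^2 - 8*b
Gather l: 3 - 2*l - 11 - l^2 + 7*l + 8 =-l^2 + 5*l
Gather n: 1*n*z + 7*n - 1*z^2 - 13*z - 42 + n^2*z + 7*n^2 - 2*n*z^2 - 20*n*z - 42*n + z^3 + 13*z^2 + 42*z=n^2*(z + 7) + n*(-2*z^2 - 19*z - 35) + z^3 + 12*z^2 + 29*z - 42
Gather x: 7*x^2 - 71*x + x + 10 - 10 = 7*x^2 - 70*x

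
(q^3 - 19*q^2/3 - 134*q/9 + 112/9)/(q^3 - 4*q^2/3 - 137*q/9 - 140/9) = (3*q^2 - 26*q + 16)/(3*q^2 - 11*q - 20)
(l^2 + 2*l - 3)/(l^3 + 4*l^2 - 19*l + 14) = (l + 3)/(l^2 + 5*l - 14)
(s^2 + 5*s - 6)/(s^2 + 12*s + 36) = (s - 1)/(s + 6)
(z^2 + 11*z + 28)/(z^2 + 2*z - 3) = (z^2 + 11*z + 28)/(z^2 + 2*z - 3)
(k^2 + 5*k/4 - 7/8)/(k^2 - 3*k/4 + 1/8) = (4*k + 7)/(4*k - 1)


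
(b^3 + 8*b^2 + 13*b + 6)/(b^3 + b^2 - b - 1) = (b + 6)/(b - 1)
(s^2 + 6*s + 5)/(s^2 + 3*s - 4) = (s^2 + 6*s + 5)/(s^2 + 3*s - 4)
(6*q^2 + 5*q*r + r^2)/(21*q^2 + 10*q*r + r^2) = (2*q + r)/(7*q + r)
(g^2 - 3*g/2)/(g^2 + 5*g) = (g - 3/2)/(g + 5)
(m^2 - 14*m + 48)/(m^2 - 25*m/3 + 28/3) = 3*(m^2 - 14*m + 48)/(3*m^2 - 25*m + 28)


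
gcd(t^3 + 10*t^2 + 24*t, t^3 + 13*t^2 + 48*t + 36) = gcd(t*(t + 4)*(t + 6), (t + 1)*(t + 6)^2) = t + 6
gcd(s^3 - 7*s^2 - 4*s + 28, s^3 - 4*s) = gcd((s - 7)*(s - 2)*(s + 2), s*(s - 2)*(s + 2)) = s^2 - 4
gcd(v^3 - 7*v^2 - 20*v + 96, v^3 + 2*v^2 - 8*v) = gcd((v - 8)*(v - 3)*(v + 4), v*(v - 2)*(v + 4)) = v + 4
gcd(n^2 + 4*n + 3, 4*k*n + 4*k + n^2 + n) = n + 1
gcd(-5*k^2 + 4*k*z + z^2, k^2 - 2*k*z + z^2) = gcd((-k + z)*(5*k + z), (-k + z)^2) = -k + z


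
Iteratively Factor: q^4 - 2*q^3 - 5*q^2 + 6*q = (q - 1)*(q^3 - q^2 - 6*q) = q*(q - 1)*(q^2 - q - 6) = q*(q - 3)*(q - 1)*(q + 2)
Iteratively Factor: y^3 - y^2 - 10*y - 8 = (y + 2)*(y^2 - 3*y - 4) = (y + 1)*(y + 2)*(y - 4)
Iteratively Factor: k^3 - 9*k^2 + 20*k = (k - 4)*(k^2 - 5*k) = k*(k - 4)*(k - 5)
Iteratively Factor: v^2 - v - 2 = (v - 2)*(v + 1)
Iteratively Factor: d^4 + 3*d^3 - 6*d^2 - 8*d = (d + 4)*(d^3 - d^2 - 2*d) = (d + 1)*(d + 4)*(d^2 - 2*d) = d*(d + 1)*(d + 4)*(d - 2)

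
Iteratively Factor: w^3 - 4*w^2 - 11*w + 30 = (w + 3)*(w^2 - 7*w + 10) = (w - 2)*(w + 3)*(w - 5)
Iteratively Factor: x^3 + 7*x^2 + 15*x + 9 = (x + 3)*(x^2 + 4*x + 3) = (x + 1)*(x + 3)*(x + 3)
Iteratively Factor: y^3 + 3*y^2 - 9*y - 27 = (y + 3)*(y^2 - 9) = (y + 3)^2*(y - 3)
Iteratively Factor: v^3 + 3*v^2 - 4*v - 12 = (v + 3)*(v^2 - 4) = (v - 2)*(v + 3)*(v + 2)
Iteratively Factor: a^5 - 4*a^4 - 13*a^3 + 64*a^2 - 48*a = (a + 4)*(a^4 - 8*a^3 + 19*a^2 - 12*a) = (a - 3)*(a + 4)*(a^3 - 5*a^2 + 4*a) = (a - 4)*(a - 3)*(a + 4)*(a^2 - a) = (a - 4)*(a - 3)*(a - 1)*(a + 4)*(a)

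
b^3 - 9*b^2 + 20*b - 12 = (b - 6)*(b - 2)*(b - 1)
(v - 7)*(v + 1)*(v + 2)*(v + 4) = v^4 - 35*v^2 - 90*v - 56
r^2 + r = r*(r + 1)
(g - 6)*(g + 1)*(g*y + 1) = g^3*y - 5*g^2*y + g^2 - 6*g*y - 5*g - 6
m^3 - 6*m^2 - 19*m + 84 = (m - 7)*(m - 3)*(m + 4)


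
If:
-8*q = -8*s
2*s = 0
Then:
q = 0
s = 0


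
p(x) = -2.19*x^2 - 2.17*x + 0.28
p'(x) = -4.38*x - 2.17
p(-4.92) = -42.06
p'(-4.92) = 19.38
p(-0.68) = 0.74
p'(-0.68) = 0.81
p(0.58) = -1.72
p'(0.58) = -4.71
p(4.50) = -53.83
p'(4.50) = -21.88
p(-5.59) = -56.02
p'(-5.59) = 22.31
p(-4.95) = -42.64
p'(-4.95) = 19.51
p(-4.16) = -28.59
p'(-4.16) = 16.05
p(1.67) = -9.45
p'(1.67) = -9.48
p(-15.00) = -459.92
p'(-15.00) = 63.53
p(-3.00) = -12.92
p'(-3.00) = 10.97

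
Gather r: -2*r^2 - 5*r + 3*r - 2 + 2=-2*r^2 - 2*r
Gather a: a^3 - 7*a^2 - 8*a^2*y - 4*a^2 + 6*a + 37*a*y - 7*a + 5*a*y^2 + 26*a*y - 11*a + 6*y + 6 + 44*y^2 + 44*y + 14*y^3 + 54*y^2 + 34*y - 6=a^3 + a^2*(-8*y - 11) + a*(5*y^2 + 63*y - 12) + 14*y^3 + 98*y^2 + 84*y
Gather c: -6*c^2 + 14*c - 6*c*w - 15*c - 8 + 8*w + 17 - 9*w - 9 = -6*c^2 + c*(-6*w - 1) - w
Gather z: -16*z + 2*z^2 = 2*z^2 - 16*z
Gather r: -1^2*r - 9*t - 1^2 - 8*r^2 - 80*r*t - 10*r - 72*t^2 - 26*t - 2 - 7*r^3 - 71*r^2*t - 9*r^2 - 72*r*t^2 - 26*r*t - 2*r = -7*r^3 + r^2*(-71*t - 17) + r*(-72*t^2 - 106*t - 13) - 72*t^2 - 35*t - 3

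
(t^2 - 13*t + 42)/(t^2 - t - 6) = (-t^2 + 13*t - 42)/(-t^2 + t + 6)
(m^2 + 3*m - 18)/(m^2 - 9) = (m + 6)/(m + 3)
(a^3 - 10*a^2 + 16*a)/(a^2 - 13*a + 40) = a*(a - 2)/(a - 5)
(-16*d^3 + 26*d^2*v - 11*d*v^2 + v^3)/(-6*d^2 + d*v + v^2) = (8*d^2 - 9*d*v + v^2)/(3*d + v)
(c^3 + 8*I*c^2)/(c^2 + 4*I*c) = c*(c + 8*I)/(c + 4*I)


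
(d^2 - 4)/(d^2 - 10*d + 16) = (d + 2)/(d - 8)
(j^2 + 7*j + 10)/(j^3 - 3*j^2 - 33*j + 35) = (j + 2)/(j^2 - 8*j + 7)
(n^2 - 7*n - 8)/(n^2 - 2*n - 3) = (n - 8)/(n - 3)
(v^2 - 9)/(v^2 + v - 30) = (v^2 - 9)/(v^2 + v - 30)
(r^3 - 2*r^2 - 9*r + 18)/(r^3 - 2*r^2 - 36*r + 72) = (r^2 - 9)/(r^2 - 36)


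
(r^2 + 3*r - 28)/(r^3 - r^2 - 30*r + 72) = (r + 7)/(r^2 + 3*r - 18)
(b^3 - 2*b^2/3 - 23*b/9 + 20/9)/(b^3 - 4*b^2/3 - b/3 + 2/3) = (3*b^2 + b - 20/3)/(3*b^2 - b - 2)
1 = 1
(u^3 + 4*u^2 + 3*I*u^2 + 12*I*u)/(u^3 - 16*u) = (u + 3*I)/(u - 4)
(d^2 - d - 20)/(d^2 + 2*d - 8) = (d - 5)/(d - 2)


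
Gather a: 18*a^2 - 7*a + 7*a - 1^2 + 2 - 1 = 18*a^2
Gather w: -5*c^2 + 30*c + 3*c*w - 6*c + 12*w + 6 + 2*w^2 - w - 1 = -5*c^2 + 24*c + 2*w^2 + w*(3*c + 11) + 5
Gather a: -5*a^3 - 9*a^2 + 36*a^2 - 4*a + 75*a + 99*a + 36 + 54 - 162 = -5*a^3 + 27*a^2 + 170*a - 72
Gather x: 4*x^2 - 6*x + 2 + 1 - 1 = 4*x^2 - 6*x + 2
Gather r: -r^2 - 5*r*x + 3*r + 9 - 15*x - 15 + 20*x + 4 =-r^2 + r*(3 - 5*x) + 5*x - 2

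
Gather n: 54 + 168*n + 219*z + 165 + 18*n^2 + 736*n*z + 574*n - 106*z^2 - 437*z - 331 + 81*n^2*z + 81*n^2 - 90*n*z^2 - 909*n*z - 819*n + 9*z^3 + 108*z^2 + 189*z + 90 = n^2*(81*z + 99) + n*(-90*z^2 - 173*z - 77) + 9*z^3 + 2*z^2 - 29*z - 22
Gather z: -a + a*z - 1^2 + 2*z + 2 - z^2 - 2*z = a*z - a - z^2 + 1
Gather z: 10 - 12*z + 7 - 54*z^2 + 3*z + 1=-54*z^2 - 9*z + 18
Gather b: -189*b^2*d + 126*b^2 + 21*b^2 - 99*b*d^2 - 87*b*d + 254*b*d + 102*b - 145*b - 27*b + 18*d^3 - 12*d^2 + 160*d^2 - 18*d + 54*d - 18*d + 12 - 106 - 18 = b^2*(147 - 189*d) + b*(-99*d^2 + 167*d - 70) + 18*d^3 + 148*d^2 + 18*d - 112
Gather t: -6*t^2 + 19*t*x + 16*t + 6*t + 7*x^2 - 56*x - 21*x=-6*t^2 + t*(19*x + 22) + 7*x^2 - 77*x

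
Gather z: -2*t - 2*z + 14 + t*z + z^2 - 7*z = -2*t + z^2 + z*(t - 9) + 14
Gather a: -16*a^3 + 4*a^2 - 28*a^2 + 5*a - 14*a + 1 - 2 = -16*a^3 - 24*a^2 - 9*a - 1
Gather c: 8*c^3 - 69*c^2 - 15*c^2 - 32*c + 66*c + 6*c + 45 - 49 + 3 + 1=8*c^3 - 84*c^2 + 40*c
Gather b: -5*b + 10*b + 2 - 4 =5*b - 2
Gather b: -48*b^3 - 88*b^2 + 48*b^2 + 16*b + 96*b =-48*b^3 - 40*b^2 + 112*b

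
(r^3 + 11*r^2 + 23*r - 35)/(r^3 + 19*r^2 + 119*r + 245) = (r - 1)/(r + 7)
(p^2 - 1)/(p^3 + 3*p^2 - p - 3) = 1/(p + 3)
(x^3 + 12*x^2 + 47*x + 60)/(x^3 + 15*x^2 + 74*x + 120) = (x + 3)/(x + 6)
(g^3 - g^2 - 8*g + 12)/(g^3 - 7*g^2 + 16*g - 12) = (g + 3)/(g - 3)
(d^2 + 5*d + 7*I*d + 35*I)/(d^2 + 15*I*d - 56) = (d + 5)/(d + 8*I)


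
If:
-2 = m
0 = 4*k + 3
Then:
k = -3/4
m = -2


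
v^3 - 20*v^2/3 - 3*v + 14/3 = (v - 7)*(v - 2/3)*(v + 1)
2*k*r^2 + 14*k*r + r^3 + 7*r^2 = r*(2*k + r)*(r + 7)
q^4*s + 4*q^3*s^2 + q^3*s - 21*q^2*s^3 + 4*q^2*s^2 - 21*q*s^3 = q*(q - 3*s)*(q + 7*s)*(q*s + s)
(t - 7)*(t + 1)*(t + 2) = t^3 - 4*t^2 - 19*t - 14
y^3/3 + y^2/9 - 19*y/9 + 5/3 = (y/3 + 1)*(y - 5/3)*(y - 1)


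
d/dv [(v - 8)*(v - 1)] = 2*v - 9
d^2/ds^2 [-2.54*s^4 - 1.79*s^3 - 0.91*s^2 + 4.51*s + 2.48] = -30.48*s^2 - 10.74*s - 1.82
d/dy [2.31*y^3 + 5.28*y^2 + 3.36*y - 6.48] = 6.93*y^2 + 10.56*y + 3.36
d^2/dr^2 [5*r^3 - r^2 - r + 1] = 30*r - 2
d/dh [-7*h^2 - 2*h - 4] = -14*h - 2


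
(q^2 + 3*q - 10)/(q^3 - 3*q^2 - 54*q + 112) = (q + 5)/(q^2 - q - 56)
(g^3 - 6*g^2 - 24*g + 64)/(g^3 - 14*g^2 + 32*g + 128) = (g^2 + 2*g - 8)/(g^2 - 6*g - 16)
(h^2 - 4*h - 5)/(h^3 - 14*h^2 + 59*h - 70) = (h + 1)/(h^2 - 9*h + 14)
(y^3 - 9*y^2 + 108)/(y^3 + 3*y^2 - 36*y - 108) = (y - 6)/(y + 6)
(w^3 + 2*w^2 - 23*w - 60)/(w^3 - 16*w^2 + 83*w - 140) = (w^2 + 7*w + 12)/(w^2 - 11*w + 28)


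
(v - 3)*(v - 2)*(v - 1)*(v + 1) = v^4 - 5*v^3 + 5*v^2 + 5*v - 6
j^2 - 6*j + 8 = (j - 4)*(j - 2)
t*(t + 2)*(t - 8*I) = t^3 + 2*t^2 - 8*I*t^2 - 16*I*t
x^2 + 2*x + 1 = (x + 1)^2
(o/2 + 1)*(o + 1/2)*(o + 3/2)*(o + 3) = o^4/2 + 7*o^3/2 + 67*o^2/8 + 63*o/8 + 9/4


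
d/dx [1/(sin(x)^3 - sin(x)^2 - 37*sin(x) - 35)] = (-3*sin(x)^2 + 2*sin(x) + 37)*cos(x)/(-sin(x)^3 + sin(x)^2 + 37*sin(x) + 35)^2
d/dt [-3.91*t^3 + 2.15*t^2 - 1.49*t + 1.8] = -11.73*t^2 + 4.3*t - 1.49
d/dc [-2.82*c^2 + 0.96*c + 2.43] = 0.96 - 5.64*c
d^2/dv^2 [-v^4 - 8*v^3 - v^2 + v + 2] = -12*v^2 - 48*v - 2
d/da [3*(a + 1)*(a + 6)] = 6*a + 21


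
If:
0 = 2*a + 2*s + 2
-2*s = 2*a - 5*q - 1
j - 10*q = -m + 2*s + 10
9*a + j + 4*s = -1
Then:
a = -s - 1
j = 5*s + 8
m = -3*s - 4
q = -3/5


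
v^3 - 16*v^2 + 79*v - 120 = (v - 8)*(v - 5)*(v - 3)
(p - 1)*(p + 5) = p^2 + 4*p - 5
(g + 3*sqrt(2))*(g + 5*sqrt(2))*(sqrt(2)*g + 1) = sqrt(2)*g^3 + 17*g^2 + 38*sqrt(2)*g + 30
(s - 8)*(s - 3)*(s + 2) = s^3 - 9*s^2 + 2*s + 48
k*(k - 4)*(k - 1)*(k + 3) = k^4 - 2*k^3 - 11*k^2 + 12*k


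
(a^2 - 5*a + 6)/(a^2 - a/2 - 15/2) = 2*(a - 2)/(2*a + 5)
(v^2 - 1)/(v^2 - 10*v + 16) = (v^2 - 1)/(v^2 - 10*v + 16)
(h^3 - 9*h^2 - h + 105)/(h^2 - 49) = (h^2 - 2*h - 15)/(h + 7)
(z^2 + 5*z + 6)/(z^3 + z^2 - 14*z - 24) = 1/(z - 4)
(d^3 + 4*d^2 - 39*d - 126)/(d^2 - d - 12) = (d^2 + d - 42)/(d - 4)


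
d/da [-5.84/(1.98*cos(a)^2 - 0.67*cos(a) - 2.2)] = (3.9128 - 23.1264*cos(a))*sin(a)/(-1.98*cos(a)^2 + 0.67*cos(a) + 2.2)^2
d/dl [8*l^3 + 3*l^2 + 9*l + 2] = 24*l^2 + 6*l + 9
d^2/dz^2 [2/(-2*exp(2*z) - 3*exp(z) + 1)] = 2*(-2*(4*exp(z) + 3)^2*exp(z) + (8*exp(z) + 3)*(2*exp(2*z) + 3*exp(z) - 1))*exp(z)/(2*exp(2*z) + 3*exp(z) - 1)^3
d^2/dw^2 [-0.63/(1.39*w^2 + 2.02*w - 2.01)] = (2.434446*w^2 + 3.537828*w - 0.63*(2.78*w + 2.02)*(5.56*w + 4.04) - 3.520314)/(1.39*w^2 + 2.02*w - 2.01)^3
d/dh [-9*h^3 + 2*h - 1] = 2 - 27*h^2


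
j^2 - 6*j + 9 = (j - 3)^2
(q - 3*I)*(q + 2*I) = q^2 - I*q + 6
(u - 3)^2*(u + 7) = u^3 + u^2 - 33*u + 63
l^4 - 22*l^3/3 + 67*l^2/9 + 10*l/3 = l*(l - 6)*(l - 5/3)*(l + 1/3)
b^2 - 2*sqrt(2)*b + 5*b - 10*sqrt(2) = (b + 5)*(b - 2*sqrt(2))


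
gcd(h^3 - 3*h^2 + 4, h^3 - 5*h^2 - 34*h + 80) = h - 2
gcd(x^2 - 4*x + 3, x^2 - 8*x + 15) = x - 3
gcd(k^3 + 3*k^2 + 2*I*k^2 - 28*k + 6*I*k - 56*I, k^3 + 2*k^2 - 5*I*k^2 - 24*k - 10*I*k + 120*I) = k - 4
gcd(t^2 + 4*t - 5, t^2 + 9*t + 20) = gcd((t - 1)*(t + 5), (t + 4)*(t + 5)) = t + 5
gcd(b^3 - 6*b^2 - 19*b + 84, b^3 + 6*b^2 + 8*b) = b + 4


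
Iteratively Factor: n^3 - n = (n - 1)*(n^2 + n) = (n - 1)*(n + 1)*(n)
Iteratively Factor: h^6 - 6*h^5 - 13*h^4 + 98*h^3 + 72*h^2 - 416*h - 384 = (h - 4)*(h^5 - 2*h^4 - 21*h^3 + 14*h^2 + 128*h + 96) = (h - 4)^2*(h^4 + 2*h^3 - 13*h^2 - 38*h - 24) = (h - 4)^2*(h + 1)*(h^3 + h^2 - 14*h - 24) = (h - 4)^3*(h + 1)*(h^2 + 5*h + 6) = (h - 4)^3*(h + 1)*(h + 2)*(h + 3)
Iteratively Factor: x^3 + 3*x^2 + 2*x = (x + 1)*(x^2 + 2*x) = (x + 1)*(x + 2)*(x)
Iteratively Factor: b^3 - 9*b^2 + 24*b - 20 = (b - 5)*(b^2 - 4*b + 4) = (b - 5)*(b - 2)*(b - 2)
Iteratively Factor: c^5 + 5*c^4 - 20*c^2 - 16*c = (c + 4)*(c^4 + c^3 - 4*c^2 - 4*c) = c*(c + 4)*(c^3 + c^2 - 4*c - 4) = c*(c + 2)*(c + 4)*(c^2 - c - 2) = c*(c + 1)*(c + 2)*(c + 4)*(c - 2)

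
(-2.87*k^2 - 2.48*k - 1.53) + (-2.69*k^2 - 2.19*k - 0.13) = -5.56*k^2 - 4.67*k - 1.66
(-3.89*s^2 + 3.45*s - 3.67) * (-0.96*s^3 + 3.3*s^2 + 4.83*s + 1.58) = 3.7344*s^5 - 16.149*s^4 - 3.8805*s^3 - 1.5937*s^2 - 12.2751*s - 5.7986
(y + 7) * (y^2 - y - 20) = y^3 + 6*y^2 - 27*y - 140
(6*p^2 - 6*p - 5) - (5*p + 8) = 6*p^2 - 11*p - 13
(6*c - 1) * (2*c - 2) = 12*c^2 - 14*c + 2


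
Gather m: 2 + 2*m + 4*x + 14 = 2*m + 4*x + 16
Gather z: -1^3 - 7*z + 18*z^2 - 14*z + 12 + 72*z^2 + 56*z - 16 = 90*z^2 + 35*z - 5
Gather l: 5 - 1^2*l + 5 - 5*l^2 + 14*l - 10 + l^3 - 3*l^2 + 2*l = l^3 - 8*l^2 + 15*l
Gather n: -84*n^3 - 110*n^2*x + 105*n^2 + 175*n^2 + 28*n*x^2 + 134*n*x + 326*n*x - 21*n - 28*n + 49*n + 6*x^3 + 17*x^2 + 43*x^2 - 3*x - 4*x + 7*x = -84*n^3 + n^2*(280 - 110*x) + n*(28*x^2 + 460*x) + 6*x^3 + 60*x^2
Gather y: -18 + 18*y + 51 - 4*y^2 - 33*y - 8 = -4*y^2 - 15*y + 25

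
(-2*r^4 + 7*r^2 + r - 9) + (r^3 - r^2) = -2*r^4 + r^3 + 6*r^2 + r - 9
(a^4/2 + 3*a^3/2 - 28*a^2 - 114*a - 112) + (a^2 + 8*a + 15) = a^4/2 + 3*a^3/2 - 27*a^2 - 106*a - 97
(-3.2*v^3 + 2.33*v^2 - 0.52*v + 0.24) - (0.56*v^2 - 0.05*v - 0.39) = -3.2*v^3 + 1.77*v^2 - 0.47*v + 0.63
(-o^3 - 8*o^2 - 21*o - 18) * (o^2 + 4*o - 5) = -o^5 - 12*o^4 - 48*o^3 - 62*o^2 + 33*o + 90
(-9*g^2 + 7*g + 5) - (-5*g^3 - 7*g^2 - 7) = 5*g^3 - 2*g^2 + 7*g + 12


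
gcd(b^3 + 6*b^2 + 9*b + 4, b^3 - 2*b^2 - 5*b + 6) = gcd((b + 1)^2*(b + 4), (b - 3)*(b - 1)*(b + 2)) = 1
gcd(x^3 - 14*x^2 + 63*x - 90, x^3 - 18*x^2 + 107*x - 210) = x^2 - 11*x + 30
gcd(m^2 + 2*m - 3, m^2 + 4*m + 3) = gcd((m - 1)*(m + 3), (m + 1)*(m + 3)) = m + 3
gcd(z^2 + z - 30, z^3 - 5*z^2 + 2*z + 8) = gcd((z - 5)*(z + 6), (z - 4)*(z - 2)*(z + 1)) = 1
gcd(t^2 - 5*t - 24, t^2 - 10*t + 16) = t - 8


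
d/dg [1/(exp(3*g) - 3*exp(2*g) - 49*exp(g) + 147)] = (-3*exp(2*g) + 6*exp(g) + 49)*exp(g)/(exp(3*g) - 3*exp(2*g) - 49*exp(g) + 147)^2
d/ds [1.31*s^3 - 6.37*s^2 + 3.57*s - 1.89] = 3.93*s^2 - 12.74*s + 3.57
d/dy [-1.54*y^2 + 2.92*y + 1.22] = 2.92 - 3.08*y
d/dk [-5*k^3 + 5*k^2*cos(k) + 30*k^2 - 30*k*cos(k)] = -5*k^2*sin(k) - 15*k^2 + 30*k*sin(k) + 10*k*cos(k) + 60*k - 30*cos(k)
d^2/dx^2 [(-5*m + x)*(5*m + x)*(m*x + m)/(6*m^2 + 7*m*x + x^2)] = m^2*(2100*m^4 + 1116*m^3*x - 2078*m^3 + 252*m^2*x^2 - 1050*m^2*x + 36*m*x^3 - 186*m*x^2 - 14*x^3)/(216*m^6 + 756*m^5*x + 990*m^4*x^2 + 595*m^3*x^3 + 165*m^2*x^4 + 21*m*x^5 + x^6)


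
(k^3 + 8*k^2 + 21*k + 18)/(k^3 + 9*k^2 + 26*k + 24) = (k + 3)/(k + 4)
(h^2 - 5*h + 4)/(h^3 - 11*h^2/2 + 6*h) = 2*(h - 1)/(h*(2*h - 3))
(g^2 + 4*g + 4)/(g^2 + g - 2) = (g + 2)/(g - 1)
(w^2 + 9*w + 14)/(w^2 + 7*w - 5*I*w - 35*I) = (w + 2)/(w - 5*I)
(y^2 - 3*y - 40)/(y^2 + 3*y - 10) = (y - 8)/(y - 2)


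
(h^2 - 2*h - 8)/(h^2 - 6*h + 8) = (h + 2)/(h - 2)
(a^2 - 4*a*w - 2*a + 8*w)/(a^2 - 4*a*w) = (a - 2)/a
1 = 1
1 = 1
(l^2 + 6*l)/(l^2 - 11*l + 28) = l*(l + 6)/(l^2 - 11*l + 28)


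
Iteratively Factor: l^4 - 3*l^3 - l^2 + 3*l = (l + 1)*(l^3 - 4*l^2 + 3*l) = l*(l + 1)*(l^2 - 4*l + 3) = l*(l - 1)*(l + 1)*(l - 3)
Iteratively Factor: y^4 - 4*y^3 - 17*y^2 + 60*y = (y - 3)*(y^3 - y^2 - 20*y) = (y - 3)*(y + 4)*(y^2 - 5*y) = y*(y - 3)*(y + 4)*(y - 5)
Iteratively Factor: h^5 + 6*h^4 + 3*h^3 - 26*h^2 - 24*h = (h - 2)*(h^4 + 8*h^3 + 19*h^2 + 12*h) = (h - 2)*(h + 3)*(h^3 + 5*h^2 + 4*h) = (h - 2)*(h + 3)*(h + 4)*(h^2 + h) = (h - 2)*(h + 1)*(h + 3)*(h + 4)*(h)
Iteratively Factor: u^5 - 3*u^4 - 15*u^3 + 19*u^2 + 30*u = (u + 1)*(u^4 - 4*u^3 - 11*u^2 + 30*u) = u*(u + 1)*(u^3 - 4*u^2 - 11*u + 30) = u*(u - 2)*(u + 1)*(u^2 - 2*u - 15) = u*(u - 5)*(u - 2)*(u + 1)*(u + 3)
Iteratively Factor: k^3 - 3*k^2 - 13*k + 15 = (k + 3)*(k^2 - 6*k + 5) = (k - 5)*(k + 3)*(k - 1)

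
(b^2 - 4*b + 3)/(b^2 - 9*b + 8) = (b - 3)/(b - 8)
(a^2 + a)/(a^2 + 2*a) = (a + 1)/(a + 2)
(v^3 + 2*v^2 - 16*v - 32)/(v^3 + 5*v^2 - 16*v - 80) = (v + 2)/(v + 5)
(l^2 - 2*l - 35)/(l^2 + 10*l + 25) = (l - 7)/(l + 5)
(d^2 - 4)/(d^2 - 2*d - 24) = (4 - d^2)/(-d^2 + 2*d + 24)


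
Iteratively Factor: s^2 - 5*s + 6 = (s - 2)*(s - 3)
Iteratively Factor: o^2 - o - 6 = (o + 2)*(o - 3)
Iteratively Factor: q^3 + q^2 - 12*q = (q + 4)*(q^2 - 3*q) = (q - 3)*(q + 4)*(q)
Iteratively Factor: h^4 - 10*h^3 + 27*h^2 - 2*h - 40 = (h - 5)*(h^3 - 5*h^2 + 2*h + 8) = (h - 5)*(h - 4)*(h^2 - h - 2) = (h - 5)*(h - 4)*(h - 2)*(h + 1)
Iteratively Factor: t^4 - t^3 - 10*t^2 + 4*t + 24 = (t + 2)*(t^3 - 3*t^2 - 4*t + 12) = (t + 2)^2*(t^2 - 5*t + 6) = (t - 3)*(t + 2)^2*(t - 2)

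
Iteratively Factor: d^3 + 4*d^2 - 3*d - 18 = (d + 3)*(d^2 + d - 6) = (d + 3)^2*(d - 2)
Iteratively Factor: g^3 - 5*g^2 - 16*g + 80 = (g - 4)*(g^2 - g - 20) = (g - 4)*(g + 4)*(g - 5)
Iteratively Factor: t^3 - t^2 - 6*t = (t)*(t^2 - t - 6) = t*(t - 3)*(t + 2)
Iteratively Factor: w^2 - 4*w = (w)*(w - 4)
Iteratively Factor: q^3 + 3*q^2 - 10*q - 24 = (q + 4)*(q^2 - q - 6) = (q - 3)*(q + 4)*(q + 2)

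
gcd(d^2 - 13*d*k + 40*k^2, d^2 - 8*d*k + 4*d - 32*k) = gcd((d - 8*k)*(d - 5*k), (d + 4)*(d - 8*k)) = d - 8*k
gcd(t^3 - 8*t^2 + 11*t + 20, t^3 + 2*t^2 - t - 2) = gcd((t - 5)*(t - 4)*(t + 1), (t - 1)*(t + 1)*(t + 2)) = t + 1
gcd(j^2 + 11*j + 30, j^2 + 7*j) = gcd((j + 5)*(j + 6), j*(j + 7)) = 1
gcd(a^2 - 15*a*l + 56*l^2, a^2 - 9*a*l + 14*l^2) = a - 7*l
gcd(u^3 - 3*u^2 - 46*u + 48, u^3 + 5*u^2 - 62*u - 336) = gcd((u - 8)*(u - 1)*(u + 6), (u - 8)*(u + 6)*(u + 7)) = u^2 - 2*u - 48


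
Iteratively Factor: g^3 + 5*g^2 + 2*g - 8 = (g + 4)*(g^2 + g - 2) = (g + 2)*(g + 4)*(g - 1)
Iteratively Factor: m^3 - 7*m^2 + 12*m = (m - 4)*(m^2 - 3*m) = (m - 4)*(m - 3)*(m)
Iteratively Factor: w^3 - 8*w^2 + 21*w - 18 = (w - 2)*(w^2 - 6*w + 9) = (w - 3)*(w - 2)*(w - 3)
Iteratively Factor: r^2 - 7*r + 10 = (r - 5)*(r - 2)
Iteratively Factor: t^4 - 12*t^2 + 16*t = (t + 4)*(t^3 - 4*t^2 + 4*t) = t*(t + 4)*(t^2 - 4*t + 4) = t*(t - 2)*(t + 4)*(t - 2)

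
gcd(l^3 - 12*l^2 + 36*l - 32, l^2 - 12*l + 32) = l - 8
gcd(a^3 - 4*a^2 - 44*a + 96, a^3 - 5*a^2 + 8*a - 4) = a - 2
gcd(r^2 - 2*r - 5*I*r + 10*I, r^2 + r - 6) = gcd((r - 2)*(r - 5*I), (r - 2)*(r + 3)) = r - 2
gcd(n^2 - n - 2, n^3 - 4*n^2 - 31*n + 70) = n - 2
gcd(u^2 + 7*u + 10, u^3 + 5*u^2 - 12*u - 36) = u + 2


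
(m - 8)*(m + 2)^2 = m^3 - 4*m^2 - 28*m - 32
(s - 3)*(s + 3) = s^2 - 9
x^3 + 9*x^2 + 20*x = x*(x + 4)*(x + 5)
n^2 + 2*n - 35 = (n - 5)*(n + 7)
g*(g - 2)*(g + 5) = g^3 + 3*g^2 - 10*g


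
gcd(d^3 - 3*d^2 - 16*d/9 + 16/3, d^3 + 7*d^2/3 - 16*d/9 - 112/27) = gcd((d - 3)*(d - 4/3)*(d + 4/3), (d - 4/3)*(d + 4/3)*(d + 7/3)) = d^2 - 16/9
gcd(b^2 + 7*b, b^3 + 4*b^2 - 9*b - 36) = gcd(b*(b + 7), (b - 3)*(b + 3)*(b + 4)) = 1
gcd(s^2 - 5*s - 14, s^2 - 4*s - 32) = 1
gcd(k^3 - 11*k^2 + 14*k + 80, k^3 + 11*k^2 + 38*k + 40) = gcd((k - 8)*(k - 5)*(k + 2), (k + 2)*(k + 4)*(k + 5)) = k + 2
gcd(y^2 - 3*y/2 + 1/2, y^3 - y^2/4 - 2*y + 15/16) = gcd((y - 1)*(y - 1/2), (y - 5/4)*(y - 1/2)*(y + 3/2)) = y - 1/2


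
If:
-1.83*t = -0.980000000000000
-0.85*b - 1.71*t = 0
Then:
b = -1.08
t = 0.54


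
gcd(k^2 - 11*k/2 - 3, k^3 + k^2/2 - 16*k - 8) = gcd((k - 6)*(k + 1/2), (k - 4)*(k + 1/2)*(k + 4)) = k + 1/2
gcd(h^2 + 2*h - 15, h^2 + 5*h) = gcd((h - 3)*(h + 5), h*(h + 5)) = h + 5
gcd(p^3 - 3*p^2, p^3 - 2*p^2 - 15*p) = p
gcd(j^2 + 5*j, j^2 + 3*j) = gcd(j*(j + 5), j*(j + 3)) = j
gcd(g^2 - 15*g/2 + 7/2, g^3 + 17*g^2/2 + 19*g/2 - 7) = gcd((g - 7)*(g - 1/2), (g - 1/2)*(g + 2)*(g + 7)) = g - 1/2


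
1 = 1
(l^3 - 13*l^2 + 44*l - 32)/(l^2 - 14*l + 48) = (l^2 - 5*l + 4)/(l - 6)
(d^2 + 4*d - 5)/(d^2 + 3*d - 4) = (d + 5)/(d + 4)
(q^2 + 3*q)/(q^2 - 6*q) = (q + 3)/(q - 6)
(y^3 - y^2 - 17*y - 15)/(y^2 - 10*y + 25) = (y^2 + 4*y + 3)/(y - 5)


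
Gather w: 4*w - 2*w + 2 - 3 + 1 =2*w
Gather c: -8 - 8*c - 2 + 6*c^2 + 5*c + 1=6*c^2 - 3*c - 9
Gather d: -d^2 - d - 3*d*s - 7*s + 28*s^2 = -d^2 + d*(-3*s - 1) + 28*s^2 - 7*s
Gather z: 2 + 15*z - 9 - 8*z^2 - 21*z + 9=-8*z^2 - 6*z + 2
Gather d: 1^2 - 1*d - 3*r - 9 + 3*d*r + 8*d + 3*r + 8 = d*(3*r + 7)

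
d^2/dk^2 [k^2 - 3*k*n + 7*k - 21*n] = 2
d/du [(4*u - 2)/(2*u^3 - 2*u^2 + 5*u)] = 2*(-8*u^3 + 10*u^2 - 4*u + 5)/(u^2*(4*u^4 - 8*u^3 + 24*u^2 - 20*u + 25))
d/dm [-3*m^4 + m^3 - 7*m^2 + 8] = m*(-12*m^2 + 3*m - 14)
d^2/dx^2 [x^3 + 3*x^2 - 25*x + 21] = 6*x + 6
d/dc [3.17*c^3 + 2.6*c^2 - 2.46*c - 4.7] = 9.51*c^2 + 5.2*c - 2.46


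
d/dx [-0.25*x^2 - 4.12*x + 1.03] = -0.5*x - 4.12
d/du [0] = 0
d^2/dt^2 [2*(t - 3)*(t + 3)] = 4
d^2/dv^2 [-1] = 0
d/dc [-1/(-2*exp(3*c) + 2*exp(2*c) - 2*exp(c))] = (-3*exp(2*c) + 2*exp(c) - 1)*exp(-c)/(2*(exp(2*c) - exp(c) + 1)^2)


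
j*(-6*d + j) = -6*d*j + j^2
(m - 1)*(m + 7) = m^2 + 6*m - 7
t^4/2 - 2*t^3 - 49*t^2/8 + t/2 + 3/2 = (t/2 + 1)*(t - 6)*(t - 1/2)*(t + 1/2)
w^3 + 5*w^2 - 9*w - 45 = (w - 3)*(w + 3)*(w + 5)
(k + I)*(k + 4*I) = k^2 + 5*I*k - 4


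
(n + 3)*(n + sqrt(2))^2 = n^3 + 2*sqrt(2)*n^2 + 3*n^2 + 2*n + 6*sqrt(2)*n + 6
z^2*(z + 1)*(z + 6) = z^4 + 7*z^3 + 6*z^2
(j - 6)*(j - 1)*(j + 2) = j^3 - 5*j^2 - 8*j + 12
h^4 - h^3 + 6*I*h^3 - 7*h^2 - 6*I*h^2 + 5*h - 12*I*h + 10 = (h - 2)*(h + 1)*(h + I)*(h + 5*I)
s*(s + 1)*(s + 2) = s^3 + 3*s^2 + 2*s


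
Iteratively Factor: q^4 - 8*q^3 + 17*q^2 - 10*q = (q - 2)*(q^3 - 6*q^2 + 5*q) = (q - 5)*(q - 2)*(q^2 - q) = q*(q - 5)*(q - 2)*(q - 1)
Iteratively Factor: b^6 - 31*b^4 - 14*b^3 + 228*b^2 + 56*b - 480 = (b - 5)*(b^5 + 5*b^4 - 6*b^3 - 44*b^2 + 8*b + 96) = (b - 5)*(b - 2)*(b^4 + 7*b^3 + 8*b^2 - 28*b - 48) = (b - 5)*(b - 2)*(b + 2)*(b^3 + 5*b^2 - 2*b - 24) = (b - 5)*(b - 2)^2*(b + 2)*(b^2 + 7*b + 12) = (b - 5)*(b - 2)^2*(b + 2)*(b + 3)*(b + 4)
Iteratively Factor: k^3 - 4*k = (k + 2)*(k^2 - 2*k) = (k - 2)*(k + 2)*(k)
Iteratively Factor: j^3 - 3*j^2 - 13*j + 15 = (j - 5)*(j^2 + 2*j - 3) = (j - 5)*(j - 1)*(j + 3)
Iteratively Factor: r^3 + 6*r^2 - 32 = (r + 4)*(r^2 + 2*r - 8) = (r + 4)^2*(r - 2)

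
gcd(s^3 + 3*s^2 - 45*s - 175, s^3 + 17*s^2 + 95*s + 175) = s^2 + 10*s + 25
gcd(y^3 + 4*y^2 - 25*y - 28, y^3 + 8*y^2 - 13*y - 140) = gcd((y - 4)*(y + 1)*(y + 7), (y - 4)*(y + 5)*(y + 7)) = y^2 + 3*y - 28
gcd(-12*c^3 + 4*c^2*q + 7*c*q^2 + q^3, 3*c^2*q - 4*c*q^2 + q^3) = -c + q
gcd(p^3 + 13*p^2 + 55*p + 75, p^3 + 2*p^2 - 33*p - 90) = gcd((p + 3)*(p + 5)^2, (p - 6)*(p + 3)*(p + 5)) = p^2 + 8*p + 15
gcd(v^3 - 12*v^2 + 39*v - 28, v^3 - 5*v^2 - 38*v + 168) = v^2 - 11*v + 28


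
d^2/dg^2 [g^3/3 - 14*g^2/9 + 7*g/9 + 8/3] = 2*g - 28/9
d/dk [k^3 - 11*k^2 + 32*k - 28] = 3*k^2 - 22*k + 32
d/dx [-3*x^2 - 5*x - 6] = -6*x - 5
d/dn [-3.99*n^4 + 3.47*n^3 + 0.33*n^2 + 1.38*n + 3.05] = -15.96*n^3 + 10.41*n^2 + 0.66*n + 1.38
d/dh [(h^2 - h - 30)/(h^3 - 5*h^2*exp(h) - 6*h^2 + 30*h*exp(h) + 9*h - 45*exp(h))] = ((2*h - 1)*(h^3 - 5*h^2*exp(h) - 6*h^2 + 30*h*exp(h) + 9*h - 45*exp(h)) - (-h^2 + h + 30)*(5*h^2*exp(h) - 3*h^2 - 20*h*exp(h) + 12*h + 15*exp(h) - 9))/(h^3 - 5*h^2*exp(h) - 6*h^2 + 30*h*exp(h) + 9*h - 45*exp(h))^2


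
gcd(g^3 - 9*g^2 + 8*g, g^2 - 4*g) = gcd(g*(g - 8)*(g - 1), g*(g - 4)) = g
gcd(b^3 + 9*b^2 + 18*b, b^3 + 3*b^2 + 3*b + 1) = 1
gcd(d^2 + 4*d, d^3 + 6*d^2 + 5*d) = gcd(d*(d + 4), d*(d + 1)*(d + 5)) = d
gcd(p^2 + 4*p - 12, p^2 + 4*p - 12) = p^2 + 4*p - 12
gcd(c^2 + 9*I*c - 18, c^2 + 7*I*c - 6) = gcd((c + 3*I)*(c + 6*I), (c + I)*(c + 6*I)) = c + 6*I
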